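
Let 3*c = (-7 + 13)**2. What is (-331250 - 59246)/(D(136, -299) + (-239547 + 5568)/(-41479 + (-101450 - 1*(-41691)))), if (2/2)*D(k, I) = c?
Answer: -13177678016/482945 ≈ -27286.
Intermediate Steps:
c = 12 (c = (-7 + 13)**2/3 = (1/3)*6**2 = (1/3)*36 = 12)
D(k, I) = 12
(-331250 - 59246)/(D(136, -299) + (-239547 + 5568)/(-41479 + (-101450 - 1*(-41691)))) = (-331250 - 59246)/(12 + (-239547 + 5568)/(-41479 + (-101450 - 1*(-41691)))) = -390496/(12 - 233979/(-41479 + (-101450 + 41691))) = -390496/(12 - 233979/(-41479 - 59759)) = -390496/(12 - 233979/(-101238)) = -390496/(12 - 233979*(-1/101238)) = -390496/(12 + 77993/33746) = -390496/482945/33746 = -390496*33746/482945 = -13177678016/482945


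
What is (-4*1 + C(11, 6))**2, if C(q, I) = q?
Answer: 49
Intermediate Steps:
(-4*1 + C(11, 6))**2 = (-4*1 + 11)**2 = (-4 + 11)**2 = 7**2 = 49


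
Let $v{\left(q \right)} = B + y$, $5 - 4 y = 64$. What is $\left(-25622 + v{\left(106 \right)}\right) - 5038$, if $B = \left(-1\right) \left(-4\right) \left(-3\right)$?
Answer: $- \frac{122747}{4} \approx -30687.0$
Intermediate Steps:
$y = - \frac{59}{4}$ ($y = \frac{5}{4} - 16 = - \frac{59}{4} \approx -14.75$)
$B = -12$ ($B = 4 \left(-3\right) = -12$)
$v{\left(q \right)} = - \frac{107}{4}$ ($v{\left(q \right)} = -12 - \frac{59}{4} = - \frac{107}{4}$)
$\left(-25622 + v{\left(106 \right)}\right) - 5038 = \left(-25622 - \frac{107}{4}\right) - 5038 = - \frac{102595}{4} - 5038 = - \frac{122747}{4}$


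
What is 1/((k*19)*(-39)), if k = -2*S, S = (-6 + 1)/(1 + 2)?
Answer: -1/2470 ≈ -0.00040486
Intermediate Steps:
S = -5/3 ≈ -1.6667
k = 10/3 (k = -2*(-5/3) = 10/3 ≈ 3.3333)
1/((k*19)*(-39)) = 1/(((10/3)*19)*(-39)) = 1/((190/3)*(-39)) = 1/(-2470) = -1/2470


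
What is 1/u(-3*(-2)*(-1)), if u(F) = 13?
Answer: 1/13 ≈ 0.076923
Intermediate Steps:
1/u(-3*(-2)*(-1)) = 1/13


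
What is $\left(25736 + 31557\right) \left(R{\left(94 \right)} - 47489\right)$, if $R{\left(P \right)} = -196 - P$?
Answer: $-2737402247$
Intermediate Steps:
$\left(25736 + 31557\right) \left(R{\left(94 \right)} - 47489\right) = \left(25736 + 31557\right) \left(\left(-196 - 94\right) - 47489\right) = 57293 \left(\left(-196 - 94\right) - 47489\right) = 57293 \left(-290 - 47489\right) = 57293 \left(-47779\right) = -2737402247$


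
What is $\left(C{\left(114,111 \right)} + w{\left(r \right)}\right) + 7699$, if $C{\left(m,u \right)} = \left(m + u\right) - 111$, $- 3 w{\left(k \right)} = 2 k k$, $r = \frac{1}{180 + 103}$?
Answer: $\frac{1877206069}{240267} \approx 7813.0$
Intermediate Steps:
$r = \frac{1}{283} \approx 0.0035336$
$w{\left(k \right)} = - \frac{2 k^{2}}{3}$ ($w{\left(k \right)} = - \frac{2 k k}{3} = - \frac{2 k^{2}}{3}$)
$C{\left(m,u \right)} = -111 + m + u$
$\left(C{\left(114,111 \right)} + w{\left(r \right)}\right) + 7699 = \left(\left(-111 + 114 + 111\right) - \frac{2}{3 \cdot 80089}\right) + 7699 = \left(114 - \frac{2}{240267}\right) + 7699 = \frac{27390436}{240267} + 7699 = \frac{1877206069}{240267}$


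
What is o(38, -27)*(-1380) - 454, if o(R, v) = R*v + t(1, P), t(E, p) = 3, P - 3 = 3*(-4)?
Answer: 1411286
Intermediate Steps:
P = -9 (P = 3 + 3*(-4) = 3 - 12 = -9)
o(R, v) = 3 + R*v (o(R, v) = R*v + 3 = 3 + R*v)
o(38, -27)*(-1380) - 454 = (3 + 38*(-27))*(-1380) - 454 = (3 - 1026)*(-1380) - 454 = -1023*(-1380) - 454 = 1411740 - 454 = 1411286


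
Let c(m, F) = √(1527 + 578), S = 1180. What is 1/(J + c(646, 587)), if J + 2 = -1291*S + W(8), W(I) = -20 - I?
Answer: -304682/464155605199 - √2105/2320778025995 ≈ -6.5644e-7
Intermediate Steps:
c(m, F) = √2105
J = -1523410 (J = -2 + (-1291*1180 + (-20 - 1*8)) = -2 + (-1523380 + (-20 - 8)) = -2 + (-1523380 - 28) = -2 - 1523408 = -1523410)
1/(J + c(646, 587)) = 1/(-1523410 + √2105)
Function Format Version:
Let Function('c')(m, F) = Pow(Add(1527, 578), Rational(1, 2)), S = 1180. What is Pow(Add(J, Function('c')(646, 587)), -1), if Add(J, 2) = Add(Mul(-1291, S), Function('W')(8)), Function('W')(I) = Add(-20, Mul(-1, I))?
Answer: Add(Rational(-304682, 464155605199), Mul(Rational(-1, 2320778025995), Pow(2105, Rational(1, 2)))) ≈ -6.5644e-7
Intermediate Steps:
Function('c')(m, F) = Pow(2105, Rational(1, 2))
J = -1523410 (J = Add(-2, Add(Mul(-1291, 1180), Add(-20, Mul(-1, 8)))) = Add(-2, Add(-1523380, Add(-20, -8))) = Add(-2, Add(-1523380, -28)) = Add(-2, -1523408) = -1523410)
Pow(Add(J, Function('c')(646, 587)), -1) = Pow(Add(-1523410, Pow(2105, Rational(1, 2))), -1)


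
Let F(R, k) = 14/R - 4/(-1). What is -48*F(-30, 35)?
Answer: -848/5 ≈ -169.60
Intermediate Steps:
F(R, k) = 4 + 14/R (F(R, k) = 14/R - 4*(-1) = 14/R + 4 = 4 + 14/R)
-48*F(-30, 35) = -48*(4 + 14/(-30)) = -48*(4 + 14*(-1/30)) = -48*(4 - 7/15) = -48*53/15 = -848/5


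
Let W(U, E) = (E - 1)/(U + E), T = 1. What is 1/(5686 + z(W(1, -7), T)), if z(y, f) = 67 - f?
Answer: 1/5752 ≈ 0.00017385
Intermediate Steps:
W(U, E) = (-1 + E)/(E + U)
1/(5686 + z(W(1, -7), T)) = 1/(5686 + (67 - 1*1)) = 1/(5686 + (67 - 1)) = 1/(5686 + 66) = 1/5752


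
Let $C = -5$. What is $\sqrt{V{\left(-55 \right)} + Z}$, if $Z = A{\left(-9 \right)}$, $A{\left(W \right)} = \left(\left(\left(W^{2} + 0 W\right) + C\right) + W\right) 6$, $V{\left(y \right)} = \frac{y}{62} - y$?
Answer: $\frac{\sqrt{1753298}}{62} \approx 21.357$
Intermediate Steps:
$V{\left(y \right)} = - \frac{61 y}{62}$ ($V{\left(y \right)} = y \frac{1}{62} - y = \frac{y}{62} - y = - \frac{61 y}{62}$)
$A{\left(W \right)} = -30 + 6 W + 6 W^{2}$ ($A{\left(W \right)} = \left(\left(\left(W^{2} + 0 W\right) - 5\right) + W\right) 6 = \left(\left(\left(W^{2} + 0\right) - 5\right) + W\right) 6 = \left(\left(W^{2} - 5\right) + W\right) 6 = \left(\left(-5 + W^{2}\right) + W\right) 6 = \left(-5 + W + W^{2}\right) 6 = -30 + 6 W + 6 W^{2}$)
$Z = 402$ ($Z = -30 + 6 \left(-9\right) + 6 \left(-9\right)^{2} = -30 - 54 + 6 \cdot 81 = -30 - 54 + 486 = 402$)
$\sqrt{V{\left(-55 \right)} + Z} = \sqrt{\left(- \frac{61}{62}\right) \left(-55\right) + 402} = \sqrt{\frac{3355}{62} + 402} = \sqrt{\frac{28279}{62}} = \frac{\sqrt{1753298}}{62}$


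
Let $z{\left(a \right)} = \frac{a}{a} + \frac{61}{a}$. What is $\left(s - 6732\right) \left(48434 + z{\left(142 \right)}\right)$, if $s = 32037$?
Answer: $\frac{174043513455}{142} \approx 1.2257 \cdot 10^{9}$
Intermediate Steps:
$z{\left(a \right)} = 1 + \frac{61}{a}$
$\left(s - 6732\right) \left(48434 + z{\left(142 \right)}\right) = \left(32037 - 6732\right) \left(48434 + \frac{61 + 142}{142}\right) = 25305 \left(48434 + \frac{1}{142} \cdot 203\right) = 25305 \left(48434 + \frac{203}{142}\right) = 25305 \cdot \frac{6877831}{142} = \frac{174043513455}{142}$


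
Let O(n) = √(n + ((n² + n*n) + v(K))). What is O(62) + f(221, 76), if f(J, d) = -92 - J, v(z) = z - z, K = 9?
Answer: -313 + 5*√310 ≈ -224.97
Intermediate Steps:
v(z) = 0
O(n) = √(n + 2*n²) (O(n) = √(n + ((n² + n*n) + 0)) = √(n + ((n² + n²) + 0)) = √(n + (2*n² + 0)) = √(n + 2*n²))
O(62) + f(221, 76) = √(62*(1 + 2*62)) + (-92 - 1*221) = √(62*(1 + 124)) + (-92 - 221) = √(62*125) - 313 = √7750 - 313 = 5*√310 - 313 = -313 + 5*√310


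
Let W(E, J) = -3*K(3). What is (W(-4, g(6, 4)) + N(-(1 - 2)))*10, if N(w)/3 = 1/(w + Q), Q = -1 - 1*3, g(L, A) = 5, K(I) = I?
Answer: -100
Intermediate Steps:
W(E, J) = -9 (W(E, J) = -3*3 = -9)
Q = -4 (Q = -1 - 3 = -4)
N(w) = 3/(-4 + w) (N(w) = 3/(w - 4) = 3/(-4 + w))
(W(-4, g(6, 4)) + N(-(1 - 2)))*10 = (-9 + 3/(-4 - (1 - 2)))*10 = (-9 + 3/(-4 - 1*(-1)))*10 = (-9 + 3/(-4 + 1))*10 = (-9 + 3/(-3))*10 = (-9 + 3*(-⅓))*10 = (-9 - 1)*10 = -10*10 = -100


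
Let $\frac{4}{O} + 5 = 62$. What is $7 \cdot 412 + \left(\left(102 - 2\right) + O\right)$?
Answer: $\frac{170092}{57} \approx 2984.1$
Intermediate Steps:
$O = \frac{4}{57}$ ($O = \frac{4}{-5 + 62} = \frac{4}{57} \approx 0.070175$)
$7 \cdot 412 + \left(\left(102 - 2\right) + O\right) = 7 \cdot 412 + \left(\left(102 - 2\right) + \frac{4}{57}\right) = 2884 + \left(100 + \frac{4}{57}\right) = 2884 + \frac{5704}{57} = \frac{170092}{57}$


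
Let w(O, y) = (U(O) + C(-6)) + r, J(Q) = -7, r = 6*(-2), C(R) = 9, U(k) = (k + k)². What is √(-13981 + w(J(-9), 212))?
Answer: 6*I*√383 ≈ 117.42*I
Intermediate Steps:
U(k) = 4*k² (U(k) = (2*k)² = 4*k²)
r = -12
w(O, y) = -3 + 4*O² (w(O, y) = (4*O² + 9) - 12 = (9 + 4*O²) - 12 = -3 + 4*O²)
√(-13981 + w(J(-9), 212)) = √(-13981 + (-3 + 4*(-7)²)) = √(-13981 + (-3 + 4*49)) = √(-13981 + (-3 + 196)) = √(-13981 + 193) = √(-13788) = 6*I*√383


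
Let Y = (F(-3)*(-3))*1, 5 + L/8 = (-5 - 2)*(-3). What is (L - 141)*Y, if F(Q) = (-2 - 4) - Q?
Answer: -117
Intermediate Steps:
L = 128 (L = -40 + 8*((-5 - 2)*(-3)) = -40 + 8*(-7*(-3)) = -40 + 8*21 = -40 + 168 = 128)
F(Q) = -6 - Q
Y = 9 (Y = ((-6 - 1*(-3))*(-3))*1 = ((-6 + 3)*(-3))*1 = -3*(-3)*1 = 9*1 = 9)
(L - 141)*Y = (128 - 141)*9 = -13*9 = -117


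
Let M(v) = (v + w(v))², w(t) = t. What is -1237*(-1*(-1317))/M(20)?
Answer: -1629129/1600 ≈ -1018.2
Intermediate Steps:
M(v) = 4*v² (M(v) = (v + v)² = (2*v)² = 4*v²)
-1237*(-1*(-1317))/M(20) = -1237*(-1*(-1317))/(4*20²) = -1629129/(4*400) = -1629129/1600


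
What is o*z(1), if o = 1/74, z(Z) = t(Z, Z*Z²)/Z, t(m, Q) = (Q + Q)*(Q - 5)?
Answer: -4/37 ≈ -0.10811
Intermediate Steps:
t(m, Q) = 2*Q*(-5 + Q) (t(m, Q) = (2*Q)*(-5 + Q) = 2*Q*(-5 + Q))
z(Z) = 2*Z²*(-5 + Z³) (z(Z) = (2*(Z*Z²)*(-5 + Z*Z²))/Z = (2*Z³*(-5 + Z³))/Z = 2*Z²*(-5 + Z³))
o = 1/74 ≈ 0.013514
o*z(1) = (2*1²*(-5 + 1³))/74 = (2*1*(-5 + 1))/74 = (2*1*(-4))/74 = (1/74)*(-8) = -4/37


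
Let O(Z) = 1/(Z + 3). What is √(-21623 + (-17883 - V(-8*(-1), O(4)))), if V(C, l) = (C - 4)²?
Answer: I*√39522 ≈ 198.8*I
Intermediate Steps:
O(Z) = 1/(3 + Z)
V(C, l) = (-4 + C)²
√(-21623 + (-17883 - V(-8*(-1), O(4)))) = √(-21623 + (-17883 - (-4 - 8*(-1))²)) = √(-21623 + (-17883 - (-4 + 8)²)) = √(-21623 + (-17883 - 1*4²)) = √(-21623 + (-17883 - 1*16)) = √(-21623 + (-17883 - 16)) = √(-21623 - 17899) = √(-39522) = I*√39522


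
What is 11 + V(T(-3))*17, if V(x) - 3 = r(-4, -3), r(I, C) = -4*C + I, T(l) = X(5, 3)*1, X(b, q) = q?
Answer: 198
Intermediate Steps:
T(l) = 3 (T(l) = 3*1 = 3)
r(I, C) = I - 4*C
V(x) = 11 (V(x) = 3 + (-4 - 4*(-3)) = 3 + (-4 + 12) = 3 + 8 = 11)
11 + V(T(-3))*17 = 11 + 11*17 = 11 + 187 = 198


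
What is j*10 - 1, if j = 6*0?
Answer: -1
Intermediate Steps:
j = 0
j*10 - 1 = 0*10 - 1 = 0 - 1 = -1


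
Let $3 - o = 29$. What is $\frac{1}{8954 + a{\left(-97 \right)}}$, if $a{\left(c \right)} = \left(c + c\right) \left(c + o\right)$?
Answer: $\frac{1}{32816} \approx 3.0473 \cdot 10^{-5}$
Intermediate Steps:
$o = -26$ ($o = 3 - 29 = -26$)
$a{\left(c \right)} = 2 c \left(-26 + c\right)$ ($a{\left(c \right)} = \left(c + c\right) \left(c - 26\right) = 2 c \left(-26 + c\right)$)
$\frac{1}{8954 + a{\left(-97 \right)}} = \frac{1}{8954 + 2 \left(-97\right) \left(-26 - 97\right)} = \frac{1}{8954 + 2 \left(-97\right) \left(-123\right)} = \frac{1}{8954 + 23862} = \frac{1}{32816}$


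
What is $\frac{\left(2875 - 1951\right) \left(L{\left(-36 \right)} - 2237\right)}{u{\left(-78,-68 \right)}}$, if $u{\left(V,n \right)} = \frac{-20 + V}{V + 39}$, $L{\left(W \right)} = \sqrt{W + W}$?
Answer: $- \frac{5758038}{7} + \frac{15444 i \sqrt{2}}{7} \approx -8.2258 \cdot 10^{5} + 3120.2 i$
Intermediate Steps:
$L{\left(W \right)} = \sqrt{2} \sqrt{W}$ ($L{\left(W \right)} = \sqrt{2 W} = \sqrt{2} \sqrt{W}$)
$u{\left(V,n \right)} = \frac{-20 + V}{39 + V}$
$\frac{\left(2875 - 1951\right) \left(L{\left(-36 \right)} - 2237\right)}{u{\left(-78,-68 \right)}} = \frac{\left(2875 - 1951\right) \left(\sqrt{2} \sqrt{-36} - 2237\right)}{\frac{1}{39 - 78} \left(-20 - 78\right)} = \frac{924 \left(\sqrt{2} \cdot 6 i - 2237\right)}{\frac{1}{-39} \left(-98\right)} = \frac{924 \left(6 i \sqrt{2} - 2237\right)}{\left(- \frac{1}{39}\right) \left(-98\right)} = \frac{924 \left(-2237 + 6 i \sqrt{2}\right)}{\frac{98}{39}} = \left(-2066988 + 5544 i \sqrt{2}\right) \frac{39}{98} = - \frac{5758038}{7} + \frac{15444 i \sqrt{2}}{7}$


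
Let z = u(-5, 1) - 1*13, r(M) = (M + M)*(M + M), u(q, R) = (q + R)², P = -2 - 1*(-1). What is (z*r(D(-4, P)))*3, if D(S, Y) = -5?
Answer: 900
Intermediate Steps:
P = -1 (P = -2 + 1 = -1)
u(q, R) = (R + q)²
r(M) = 4*M² (r(M) = (2*M)*(2*M) = 4*M²)
z = 3 (z = (1 - 5)² - 1*13 = (-4)² - 13 = 16 - 13 = 3)
(z*r(D(-4, P)))*3 = (3*(4*(-5)²))*3 = (3*(4*25))*3 = (3*100)*3 = 300*3 = 900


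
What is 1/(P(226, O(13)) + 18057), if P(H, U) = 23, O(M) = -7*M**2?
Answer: 1/18080 ≈ 5.5310e-5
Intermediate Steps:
1/(P(226, O(13)) + 18057) = 1/(23 + 18057) = 1/18080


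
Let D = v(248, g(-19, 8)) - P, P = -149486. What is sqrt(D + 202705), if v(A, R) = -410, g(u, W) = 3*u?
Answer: sqrt(351781) ≈ 593.11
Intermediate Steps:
D = 149076 (D = -410 - 1*(-149486) = -410 + 149486 = 149076)
sqrt(D + 202705) = sqrt(149076 + 202705) = sqrt(351781)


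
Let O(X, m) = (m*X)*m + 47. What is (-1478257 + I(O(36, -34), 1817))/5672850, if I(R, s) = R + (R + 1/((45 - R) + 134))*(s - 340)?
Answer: 2493174169511/235332509400 ≈ 10.594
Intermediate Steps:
O(X, m) = 47 + X*m² (O(X, m) = (X*m)*m + 47 = X*m² + 47 = 47 + X*m²)
I(R, s) = R + (-340 + s)*(R + 1/(179 - R)) (I(R, s) = R + (R + 1/(179 - R))*(-340 + s) = R + (-340 + s)*(R + 1/(179 - R)))
(-1478257 + I(O(36, -34), 1817))/5672850 = (-1478257 + (340 - 1*1817 - 339*(47 + 36*(-34)²)² + 60681*(47 + 36*(-34)²) + 1817*(47 + 36*(-34)²)² - 179*(47 + 36*(-34)²)*1817)/(-179 + (47 + 36*(-34)²)))/5672850 = (-1478257 + (340 - 1817 - 339*(47 + 36*1156)² + 60681*(47 + 36*1156) + 1817*(47 + 36*1156)² - 179*(47 + 36*1156)*1817)/(-179 + (47 + 36*1156)))*(1/5672850) = (-1478257 + (340 - 1817 - 339*(47 + 41616)² + 60681*(47 + 41616) + 1817*(47 + 41616)² - 179*(47 + 41616)*1817)/(-179 + (47 + 41616)))*(1/5672850) = (-1478257 + (340 - 1817 - 339*41663² + 60681*41663 + 1817*41663² - 179*41663*1817)/(-179 + 41663))*(1/5672850) = (-1478257 + (340 - 1817 - 339*1735805569 + 2528152503 + 1817*1735805569 - 13550599109)/41484)*(1/5672850) = (-1478257 + (340 - 1817 - 588438087891 + 2528152503 + 3153958718873 - 13550599109)/41484)*(1/5672850) = (-1478257 + (1/41484)*2554498182899)*(1/5672850) = (-1478257 + 2554498182899/41484)*(1/5672850) = (2493174169511/41484)*(1/5672850) = 2493174169511/235332509400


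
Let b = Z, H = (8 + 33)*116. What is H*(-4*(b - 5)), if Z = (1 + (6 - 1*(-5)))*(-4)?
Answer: 1008272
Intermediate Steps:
H = 4756 (H = 41*116 = 4756)
Z = -48 (Z = (1 + (6 + 5))*(-4) = (1 + 11)*(-4) = 12*(-4) = -48)
b = -48
H*(-4*(b - 5)) = 4756*(-4*(-48 - 5)) = 4756*(-4*(-53)) = 4756*212 = 1008272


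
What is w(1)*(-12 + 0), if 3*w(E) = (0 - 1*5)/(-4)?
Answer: -5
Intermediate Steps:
w(E) = 5/12 (w(E) = ((0 - 1*5)/(-4))/3 = ((0 - 5)*(-1/4))/3 = (-5*(-1/4))/3 = (1/3)*(5/4) = 5/12)
w(1)*(-12 + 0) = 5*(-12 + 0)/12 = (5/12)*(-12) = -5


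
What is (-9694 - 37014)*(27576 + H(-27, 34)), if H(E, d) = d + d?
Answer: -1291195952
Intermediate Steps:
H(E, d) = 2*d
(-9694 - 37014)*(27576 + H(-27, 34)) = (-9694 - 37014)*(27576 + 2*34) = -46708*(27576 + 68) = -46708*27644 = -1291195952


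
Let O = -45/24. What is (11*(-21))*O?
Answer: 3465/8 ≈ 433.13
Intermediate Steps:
O = -15/8 (O = -45*1/24 = -15/8 ≈ -1.8750)
(11*(-21))*O = (11*(-21))*(-15/8) = -231*(-15/8) = 3465/8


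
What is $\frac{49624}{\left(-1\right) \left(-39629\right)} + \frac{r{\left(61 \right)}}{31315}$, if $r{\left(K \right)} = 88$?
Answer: $\frac{1557462912}{1240982135} \approx 1.255$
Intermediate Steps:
$\frac{49624}{\left(-1\right) \left(-39629\right)} + \frac{r{\left(61 \right)}}{31315} = \frac{49624}{\left(-1\right) \left(-39629\right)} + \frac{88}{31315} = \frac{49624}{39629} + 88 \cdot \frac{1}{31315} = 49624 \cdot \frac{1}{39629} + \frac{88}{31315} = \frac{49624}{39629} + \frac{88}{31315} = \frac{1557462912}{1240982135}$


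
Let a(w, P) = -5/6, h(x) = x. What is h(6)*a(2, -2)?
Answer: -5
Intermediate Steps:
a(w, P) = -5/6 (a(w, P) = -5*1/6 = -5/6)
h(6)*a(2, -2) = 6*(-5/6) = -5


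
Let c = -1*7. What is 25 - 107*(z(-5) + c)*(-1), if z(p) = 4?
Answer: -296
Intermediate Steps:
c = -7
25 - 107*(z(-5) + c)*(-1) = 25 - 107*(4 - 7)*(-1) = 25 - (-321)*(-1) = 25 - 107*3 = 25 - 321 = -296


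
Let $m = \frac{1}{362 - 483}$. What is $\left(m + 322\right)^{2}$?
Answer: $\frac{1517959521}{14641} \approx 1.0368 \cdot 10^{5}$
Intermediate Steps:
$m = - \frac{1}{121}$ ($m = \frac{1}{-121} = - \frac{1}{121} \approx -0.0082645$)
$\left(m + 322\right)^{2} = \left(- \frac{1}{121} + 322\right)^{2} = \left(\frac{38961}{121}\right)^{2} = \frac{1517959521}{14641}$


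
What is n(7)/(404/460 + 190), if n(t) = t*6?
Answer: 1610/7317 ≈ 0.22004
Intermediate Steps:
n(t) = 6*t
n(7)/(404/460 + 190) = (6*7)/(404/460 + 190) = 42/(404*(1/460) + 190) = 42/(101/115 + 190) = 42/(21951/115) = 42*(115/21951) = 1610/7317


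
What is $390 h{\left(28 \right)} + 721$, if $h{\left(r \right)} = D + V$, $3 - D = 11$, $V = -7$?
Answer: $-5129$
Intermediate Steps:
$D = -8$ ($D = 3 - 11 = -8$)
$h{\left(r \right)} = -15$ ($h{\left(r \right)} = -8 - 7 = -15$)
$390 h{\left(28 \right)} + 721 = 390 \left(-15\right) + 721 = -5850 + 721 = -5129$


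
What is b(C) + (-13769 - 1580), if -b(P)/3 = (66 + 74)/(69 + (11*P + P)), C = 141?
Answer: -9010003/587 ≈ -15349.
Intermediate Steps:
b(P) = -420/(69 + 12*P) (b(P) = -3*(66 + 74)/(69 + (11*P + P)) = -420/(69 + 12*P))
b(C) + (-13769 - 1580) = -140/(23 + 4*141) + (-13769 - 1580) = -140/(23 + 564) - 15349 = -140/587 - 15349 = -9010003/587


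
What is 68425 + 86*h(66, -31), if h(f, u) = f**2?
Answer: 443041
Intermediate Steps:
68425 + 86*h(66, -31) = 68425 + 86*66**2 = 68425 + 86*4356 = 68425 + 374616 = 443041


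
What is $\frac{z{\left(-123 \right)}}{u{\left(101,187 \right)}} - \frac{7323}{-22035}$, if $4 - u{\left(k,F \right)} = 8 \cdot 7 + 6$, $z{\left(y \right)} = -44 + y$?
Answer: $\frac{1368193}{426010} \approx 3.2116$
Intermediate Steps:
$u{\left(k,F \right)} = -58$ ($u{\left(k,F \right)} = 4 - \left(8 \cdot 7 + 6\right) = 4 - \left(56 + 6\right) = 4 - 62 = -58$)
$\frac{z{\left(-123 \right)}}{u{\left(101,187 \right)}} - \frac{7323}{-22035} = \frac{-44 - 123}{-58} - \frac{7323}{-22035} = \left(-167\right) \left(- \frac{1}{58}\right) - - \frac{2441}{7345} = \frac{167}{58} + \frac{2441}{7345} = \frac{1368193}{426010}$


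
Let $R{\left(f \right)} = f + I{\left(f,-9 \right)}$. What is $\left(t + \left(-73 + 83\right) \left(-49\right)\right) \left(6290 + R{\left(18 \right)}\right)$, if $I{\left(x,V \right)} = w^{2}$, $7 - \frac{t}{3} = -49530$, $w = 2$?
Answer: $934939752$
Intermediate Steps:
$t = 148611$ ($t = 21 - -148590 = 21 + 148590 = 148611$)
$I{\left(x,V \right)} = 4$ ($I{\left(x,V \right)} = 2^{2} = 4$)
$R{\left(f \right)} = 4 + f$ ($R{\left(f \right)} = f + 4 = 4 + f$)
$\left(t + \left(-73 + 83\right) \left(-49\right)\right) \left(6290 + R{\left(18 \right)}\right) = \left(148611 + \left(-73 + 83\right) \left(-49\right)\right) \left(6290 + \left(4 + 18\right)\right) = \left(148611 + 10 \left(-49\right)\right) \left(6290 + 22\right) = \left(148611 - 490\right) 6312 = 148121 \cdot 6312 = 934939752$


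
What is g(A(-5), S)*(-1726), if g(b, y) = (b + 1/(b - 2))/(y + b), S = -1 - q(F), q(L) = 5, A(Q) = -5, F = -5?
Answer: -62136/77 ≈ -806.96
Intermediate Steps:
S = -6 (S = -1 - 1*5 = -1 - 5 = -6)
g(b, y) = (b + 1/(-2 + b))/(b + y)
g(A(-5), S)*(-1726) = ((1 + (-5)² - 2*(-5))/((-5)² - 2*(-5) - 2*(-6) - 5*(-6)))*(-1726) = ((1 + 25 + 10)/(25 + 10 + 12 + 30))*(-1726) = (36/77)*(-1726) = -62136/77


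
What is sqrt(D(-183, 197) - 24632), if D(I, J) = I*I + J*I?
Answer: I*sqrt(27194) ≈ 164.91*I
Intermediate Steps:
D(I, J) = I**2 + I*J
sqrt(D(-183, 197) - 24632) = sqrt(-183*(-183 + 197) - 24632) = sqrt(-183*14 - 24632) = sqrt(-2562 - 24632) = sqrt(-27194) = I*sqrt(27194)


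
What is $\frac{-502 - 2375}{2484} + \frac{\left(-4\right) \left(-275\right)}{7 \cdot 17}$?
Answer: $\frac{796679}{98532} \approx 8.0855$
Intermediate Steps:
$\frac{-502 - 2375}{2484} + \frac{\left(-4\right) \left(-275\right)}{7 \cdot 17} = \left(-502 - 2375\right) \frac{1}{2484} + \frac{1100}{119} = \left(-2877\right) \frac{1}{2484} + 1100 \cdot \frac{1}{119} = - \frac{959}{828} + \frac{1100}{119} = \frac{796679}{98532}$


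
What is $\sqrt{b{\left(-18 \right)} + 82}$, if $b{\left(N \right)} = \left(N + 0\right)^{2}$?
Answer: $\sqrt{406} \approx 20.149$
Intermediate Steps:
$b{\left(N \right)} = N^{2}$
$\sqrt{b{\left(-18 \right)} + 82} = \sqrt{\left(-18\right)^{2} + 82} = \sqrt{324 + 82} = \sqrt{406}$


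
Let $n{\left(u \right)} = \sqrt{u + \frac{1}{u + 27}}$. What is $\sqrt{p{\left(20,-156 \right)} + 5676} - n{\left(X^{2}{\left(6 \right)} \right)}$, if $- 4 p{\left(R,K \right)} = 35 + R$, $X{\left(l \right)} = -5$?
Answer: $\frac{\sqrt{22649}}{2} - \frac{\sqrt{16913}}{26} \approx 70.246$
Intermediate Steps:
$p{\left(R,K \right)} = - \frac{35}{4} - \frac{R}{4}$ ($p{\left(R,K \right)} = - \frac{35 + R}{4} = - \frac{35}{4} - \frac{R}{4}$)
$n{\left(u \right)} = \sqrt{u + \frac{1}{27 + u}}$
$\sqrt{p{\left(20,-156 \right)} + 5676} - n{\left(X^{2}{\left(6 \right)} \right)} = \sqrt{\left(- \frac{35}{4} - 5\right) + 5676} - \sqrt{\frac{1 + \left(-5\right)^{2} \left(27 + \left(-5\right)^{2}\right)}{27 + \left(-5\right)^{2}}} = \sqrt{\left(- \frac{35}{4} - 5\right) + 5676} - \sqrt{\frac{1 + 25 \left(27 + 25\right)}{27 + 25}} = \sqrt{- \frac{55}{4} + 5676} - \sqrt{\frac{1 + 25 \cdot 52}{52}} = \sqrt{\frac{22649}{4}} - \sqrt{\frac{1 + 1300}{52}} = \frac{\sqrt{22649}}{2} - \sqrt{\frac{1}{52} \cdot 1301} = \frac{\sqrt{22649}}{2} - \sqrt{\frac{1301}{52}} = \frac{\sqrt{22649}}{2} - \frac{\sqrt{16913}}{26}$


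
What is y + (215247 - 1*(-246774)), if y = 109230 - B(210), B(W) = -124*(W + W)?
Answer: 623331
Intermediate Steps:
B(W) = -248*W
y = 161310 (y = 109230 - (-248)*210 = 109230 - 1*(-52080) = 109230 + 52080 = 161310)
y + (215247 - 1*(-246774)) = 161310 + (215247 - 1*(-246774)) = 161310 + (215247 + 246774) = 161310 + 462021 = 623331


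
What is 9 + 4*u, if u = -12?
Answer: -39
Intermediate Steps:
9 + 4*u = 9 + 4*(-12) = 9 - 48 = -39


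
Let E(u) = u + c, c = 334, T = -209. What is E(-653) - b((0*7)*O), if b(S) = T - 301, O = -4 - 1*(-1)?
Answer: 191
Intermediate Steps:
O = -3 (O = -4 + 1 = -3)
b(S) = -510 (b(S) = -209 - 301 = -510)
E(u) = 334 + u (E(u) = u + 334 = 334 + u)
E(-653) - b((0*7)*O) = (334 - 653) - 1*(-510) = -319 + 510 = 191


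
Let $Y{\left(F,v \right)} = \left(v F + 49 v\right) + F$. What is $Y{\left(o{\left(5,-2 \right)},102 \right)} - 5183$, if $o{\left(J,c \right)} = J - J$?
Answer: $-185$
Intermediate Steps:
$o{\left(J,c \right)} = 0$
$Y{\left(F,v \right)} = F + 49 v + F v$ ($Y{\left(F,v \right)} = \left(F v + 49 v\right) + F = \left(49 v + F v\right) + F = F + 49 v + F v$)
$Y{\left(o{\left(5,-2 \right)},102 \right)} - 5183 = \left(0 + 49 \cdot 102 + 0 \cdot 102\right) - 5183 = \left(0 + 4998 + 0\right) - 5183 = 4998 - 5183 = -185$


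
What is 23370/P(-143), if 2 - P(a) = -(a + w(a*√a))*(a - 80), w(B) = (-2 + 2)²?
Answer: 23370/31891 ≈ 0.73281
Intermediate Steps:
w(B) = 0 (w(B) = 0² = 0)
P(a) = 2 + a*(-80 + a) (P(a) = 2 - (-1)*(a + 0)*(a - 80) = 2 - (-1)*a*(-80 + a) = 2 + a*(-80 + a))
23370/P(-143) = 23370/(2 + (-143)² - 80*(-143)) = 23370/(2 + 20449 + 11440) = 23370/31891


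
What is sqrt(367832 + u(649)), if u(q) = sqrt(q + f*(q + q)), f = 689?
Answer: sqrt(367832 + sqrt(894971)) ≈ 607.27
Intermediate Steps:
u(q) = sqrt(1379)*sqrt(q) (u(q) = sqrt(q + 689*(q + q)) = sqrt(q + 689*(2*q)) = sqrt(q + 1378*q) = sqrt(1379*q) = sqrt(1379)*sqrt(q))
sqrt(367832 + u(649)) = sqrt(367832 + sqrt(1379)*sqrt(649)) = sqrt(367832 + sqrt(894971))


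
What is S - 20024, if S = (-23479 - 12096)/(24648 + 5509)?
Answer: -603899343/30157 ≈ -20025.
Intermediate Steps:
S = -35575/30157 ≈ -1.1797
S - 20024 = -35575/30157 - 20024 = -603899343/30157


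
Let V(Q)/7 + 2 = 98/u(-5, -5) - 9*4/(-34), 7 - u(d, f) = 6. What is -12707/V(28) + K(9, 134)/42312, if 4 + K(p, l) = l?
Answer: -253852623/13575100 ≈ -18.700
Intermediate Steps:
K(p, l) = -4 + l
u(d, f) = 1 (u(d, f) = 7 - 1*6 = 7 - 6 = 1)
V(Q) = 11550/17 (V(Q) = -14 + 7*(98/1 - 9*4/(-34)) = -14 + 7*(98*1 - 36*(-1/34)) = -14 + 7*(98 + 18/17) = -14 + 7*(1684/17) = -14 + 11788/17 = 11550/17)
-12707/V(28) + K(9, 134)/42312 = -12707/11550/17 + (-4 + 134)/42312 = -12707*17/11550 + 130*(1/42312) = -216019/11550 + 65/21156 = -253852623/13575100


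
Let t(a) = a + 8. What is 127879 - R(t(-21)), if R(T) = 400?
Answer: 127479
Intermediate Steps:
t(a) = 8 + a
127879 - R(t(-21)) = 127879 - 1*400 = 127879 - 400 = 127479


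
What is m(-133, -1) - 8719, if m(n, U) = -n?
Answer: -8586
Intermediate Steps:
m(-133, -1) - 8719 = -1*(-133) - 8719 = 133 - 8719 = -8586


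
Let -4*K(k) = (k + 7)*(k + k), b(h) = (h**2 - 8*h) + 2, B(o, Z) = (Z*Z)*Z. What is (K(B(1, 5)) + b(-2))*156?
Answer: -1283568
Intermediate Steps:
B(o, Z) = Z**3 (B(o, Z) = Z**2*Z = Z**3)
b(h) = 2 + h**2 - 8*h
K(k) = -k*(7 + k)/2 (K(k) = -(k + 7)*(k + k)/4 = -(7 + k)*2*k/4 = -k*(7 + k)/2)
(K(B(1, 5)) + b(-2))*156 = (-1/2*5**3*(7 + 5**3) + (2 + (-2)**2 - 8*(-2)))*156 = (-1/2*125*(7 + 125) + (2 + 4 + 16))*156 = (-1/2*125*132 + 22)*156 = (-8250 + 22)*156 = -8228*156 = -1283568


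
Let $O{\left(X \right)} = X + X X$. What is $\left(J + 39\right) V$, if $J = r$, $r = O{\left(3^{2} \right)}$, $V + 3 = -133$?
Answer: $-17544$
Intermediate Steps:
$O{\left(X \right)} = X + X^{2}$
$V = -136$ ($V = -3 - 133 = -136$)
$r = 90$ ($r = 3^{2} \left(1 + 3^{2}\right) = 9 \left(1 + 9\right) = 9 \cdot 10 = 90$)
$J = 90$
$\left(J + 39\right) V = \left(90 + 39\right) \left(-136\right) = 129 \left(-136\right) = -17544$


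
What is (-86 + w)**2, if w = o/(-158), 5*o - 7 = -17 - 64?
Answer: 1151448489/156025 ≈ 7379.9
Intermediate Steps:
o = -74/5 (o = 7/5 + (-17 - 64)/5 = 7/5 + (1/5)*(-81) = 7/5 - 81/5 = -74/5 ≈ -14.800)
w = 37/395 (w = -74/5/(-158) = -74/5*(-1/158) = 37/395 ≈ 0.093671)
(-86 + w)**2 = (-86 + 37/395)**2 = (-33933/395)**2 = 1151448489/156025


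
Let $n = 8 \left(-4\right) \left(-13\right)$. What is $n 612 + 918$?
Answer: $255510$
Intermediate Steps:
$n = 416$ ($n = \left(-32\right) \left(-13\right) = 416$)
$n 612 + 918 = 416 \cdot 612 + 918 = 254592 + 918 = 255510$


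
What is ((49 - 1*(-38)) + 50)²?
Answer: 18769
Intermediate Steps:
((49 - 1*(-38)) + 50)² = ((49 + 38) + 50)² = (87 + 50)² = 137² = 18769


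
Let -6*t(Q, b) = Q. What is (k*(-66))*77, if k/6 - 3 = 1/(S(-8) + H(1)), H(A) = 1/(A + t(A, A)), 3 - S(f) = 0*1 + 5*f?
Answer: -20368656/221 ≈ -92166.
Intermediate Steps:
t(Q, b) = -Q/6
S(f) = 3 - 5*f (S(f) = 3 - (0*1 + 5*f) = 3 - (0 + 5*f) = 3 - 5*f)
H(A) = 6/(5*A) (H(A) = 1/(A - A/6) = 1/(5*A/6) = 6/(5*A))
k = 4008/221 (k = 18 + 6/((3 - 5*(-8)) + (6/5)/1) = 18 + 6/((3 + 40) + (6/5)*1) = 18 + 6/(43 + 6/5) = 18 + 6/(221/5) = 18 + 6*(5/221) = 18 + 30/221 = 4008/221 ≈ 18.136)
(k*(-66))*77 = ((4008/221)*(-66))*77 = -264528/221*77 = -20368656/221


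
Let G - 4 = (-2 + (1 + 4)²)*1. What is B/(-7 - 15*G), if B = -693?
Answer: 693/412 ≈ 1.6820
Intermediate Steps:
G = 27 (G = 4 + (-2 + (1 + 4)²)*1 = 4 + (-2 + 5²)*1 = 4 + (-2 + 25)*1 = 4 + 23*1 = 4 + 23 = 27)
B/(-7 - 15*G) = -693/(-7 - 15*27) = -693/(-7 - 405) = -693/(-412) = -693*(-1/412) = 693/412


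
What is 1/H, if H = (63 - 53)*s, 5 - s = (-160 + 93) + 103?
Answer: -1/310 ≈ -0.0032258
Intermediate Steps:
s = -31 (s = 5 - ((-160 + 93) + 103) = 5 - (-67 + 103) = 5 - 1*36 = 5 - 36 = -31)
H = -310 (H = (63 - 53)*(-31) = 10*(-31) = -310)
1/H = 1/(-310) = -1/310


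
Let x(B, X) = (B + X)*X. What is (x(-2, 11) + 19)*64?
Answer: 7552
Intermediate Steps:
x(B, X) = X*(B + X)
(x(-2, 11) + 19)*64 = (11*(-2 + 11) + 19)*64 = (11*9 + 19)*64 = (99 + 19)*64 = 118*64 = 7552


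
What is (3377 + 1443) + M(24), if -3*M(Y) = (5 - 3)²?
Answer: 14456/3 ≈ 4818.7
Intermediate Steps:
M(Y) = -4/3 (M(Y) = -(5 - 3)²/3 = -⅓*2² = -⅓*4 = -4/3)
(3377 + 1443) + M(24) = (3377 + 1443) - 4/3 = 4820 - 4/3 = 14456/3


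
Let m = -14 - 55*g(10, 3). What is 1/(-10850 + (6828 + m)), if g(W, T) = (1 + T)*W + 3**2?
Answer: -1/6731 ≈ -0.00014857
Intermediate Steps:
g(W, T) = 9 + W*(1 + T) (g(W, T) = W*(1 + T) + 9 = 9 + W*(1 + T))
m = -2709 (m = -14 - 55*(9 + 10 + 3*10) = -14 - 55*(9 + 10 + 30) = -14 - 55*49 = -14 - 2695 = -2709)
1/(-10850 + (6828 + m)) = 1/(-10850 + (6828 - 2709)) = 1/(-10850 + 4119) = 1/(-6731) = -1/6731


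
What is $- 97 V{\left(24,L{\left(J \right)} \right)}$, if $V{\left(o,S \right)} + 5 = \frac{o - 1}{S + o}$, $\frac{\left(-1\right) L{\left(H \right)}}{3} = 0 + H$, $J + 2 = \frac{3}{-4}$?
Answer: $\frac{53641}{129} \approx 415.82$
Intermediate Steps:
$J = - \frac{11}{4}$ ($J = -2 + \frac{3}{-4} = -2 + 3 \left(- \frac{1}{4}\right) = -2 - \frac{3}{4} = - \frac{11}{4} \approx -2.75$)
$L{\left(H \right)} = - 3 H$ ($L{\left(H \right)} = - 3 \left(0 + H\right) = - 3 H$)
$V{\left(o,S \right)} = -5 + \frac{-1 + o}{S + o}$ ($V{\left(o,S \right)} = -5 + \frac{o - 1}{S + o} = -5 + \frac{-1 + o}{S + o}$)
$- 97 V{\left(24,L{\left(J \right)} \right)} = - 97 \frac{-1 - 5 \left(\left(-3\right) \left(- \frac{11}{4}\right)\right) - 96}{\left(-3\right) \left(- \frac{11}{4}\right) + 24} = - 97 \frac{-1 - \frac{165}{4} - 96}{\frac{33}{4} + 24} = - 97 \frac{-1 - \frac{165}{4} - 96}{\frac{129}{4}} = - 97 \cdot \frac{4}{129} \left(- \frac{553}{4}\right) = \left(-97\right) \left(- \frac{553}{129}\right) = \frac{53641}{129}$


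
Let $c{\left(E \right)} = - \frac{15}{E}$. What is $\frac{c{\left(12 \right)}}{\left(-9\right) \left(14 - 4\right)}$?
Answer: $\frac{1}{72} \approx 0.013889$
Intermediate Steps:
$\frac{c{\left(12 \right)}}{\left(-9\right) \left(14 - 4\right)} = \frac{\left(-15\right) \frac{1}{12}}{\left(-9\right) \left(14 - 4\right)} = \frac{\left(-15\right) \frac{1}{12}}{\left(-9\right) 10} = - \frac{5}{4 \left(-90\right)} = \left(- \frac{5}{4}\right) \left(- \frac{1}{90}\right) = \frac{1}{72}$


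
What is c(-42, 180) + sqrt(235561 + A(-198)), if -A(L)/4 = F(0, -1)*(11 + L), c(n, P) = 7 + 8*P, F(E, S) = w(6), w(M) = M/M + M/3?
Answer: 1447 + sqrt(237805) ≈ 1934.7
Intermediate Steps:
w(M) = 1 + M/3 (w(M) = 1 + M*(1/3) = 1 + M/3)
F(E, S) = 3 (F(E, S) = 1 + (1/3)*6 = 1 + 2 = 3)
A(L) = -132 - 12*L (A(L) = -12*(11 + L) = -4*(33 + 3*L) = -132 - 12*L)
c(-42, 180) + sqrt(235561 + A(-198)) = (7 + 8*180) + sqrt(235561 + (-132 - 12*(-198))) = (7 + 1440) + sqrt(235561 + (-132 + 2376)) = 1447 + sqrt(235561 + 2244) = 1447 + sqrt(237805)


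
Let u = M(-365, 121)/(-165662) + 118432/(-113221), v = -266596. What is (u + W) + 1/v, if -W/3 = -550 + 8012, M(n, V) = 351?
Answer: -55971939133189347497/2500192913521996 ≈ -22387.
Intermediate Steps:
u = -19659422555/18756417302 (u = 351/(-165662) + 118432/(-113221) = 351*(-1/165662) + 118432*(-1/113221) = -351/165662 - 118432/113221 = -19659422555/18756417302 ≈ -1.0481)
W = -22386 (W = -3*(-550 + 8012) = -3*7462 = -22386)
(u + W) + 1/v = (-19659422555/18756417302 - 22386) + 1/(-266596) = -419900817145127/18756417302 - 1/266596 = -55971939133189347497/2500192913521996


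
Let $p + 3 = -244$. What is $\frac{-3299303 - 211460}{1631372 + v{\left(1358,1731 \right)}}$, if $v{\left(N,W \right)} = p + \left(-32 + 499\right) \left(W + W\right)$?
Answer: $- \frac{184777}{170941} \approx -1.0809$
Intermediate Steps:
$p = -247$ ($p = -3 - 244 = -247$)
$v{\left(N,W \right)} = -247 + 934 W$ ($v{\left(N,W \right)} = -247 + \left(-32 + 499\right) \left(W + W\right) = -247 + 467 \cdot 2 W = -247 + 934 W$)
$\frac{-3299303 - 211460}{1631372 + v{\left(1358,1731 \right)}} = \frac{-3299303 - 211460}{1631372 + \left(-247 + 934 \cdot 1731\right)} = - \frac{3510763}{1631372 + \left(-247 + 1616754\right)} = - \frac{3510763}{1631372 + 1616507} = - \frac{3510763}{3247879} = \left(-3510763\right) \frac{1}{3247879} = - \frac{184777}{170941}$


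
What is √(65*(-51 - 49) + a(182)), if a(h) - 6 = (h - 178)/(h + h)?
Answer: I*√53776723/91 ≈ 80.585*I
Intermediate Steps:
a(h) = 6 + (-178 + h)/(2*h) (a(h) = 6 + (h - 178)/(h + h) = 6 + (-178 + h)/((2*h)) = 6 + (-178 + h)*(1/(2*h)) = 6 + (-178 + h)/(2*h))
√(65*(-51 - 49) + a(182)) = √(65*(-51 - 49) + (13/2 - 89/182)) = √(65*(-100) + (13/2 - 89*1/182)) = √(-6500 + (13/2 - 89/182)) = √(-6500 + 547/91) = √(-590953/91) = I*√53776723/91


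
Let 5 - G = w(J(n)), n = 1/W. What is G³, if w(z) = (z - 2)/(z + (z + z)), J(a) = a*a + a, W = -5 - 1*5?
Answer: -405224/19683 ≈ -20.588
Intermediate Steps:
W = -10 (W = -5 - 5 = -10)
n = -⅒ (n = 1/(-10) = -⅒ ≈ -0.10000)
J(a) = a + a² (J(a) = a² + a = a + a²)
w(z) = (-2 + z)/(3*z) (w(z) = (-2 + z)/(z + 2*z) = (-2 + z)/((3*z)) = (-2 + z)*(1/(3*z)) = (-2 + z)/(3*z))
G = -74/27 (G = 5 - (-2 - (1 - ⅒)/10)/(3*((-(1 - ⅒)/10))) = 5 - (-2 - ⅒*9/10)/(3*((-⅒*9/10))) = 5 - (-2 - 9/100)/(3*(-9/100)) = 5 - (-100)*(-209)/(3*9*100) = 5 - 1*209/27 = 5 - 209/27 = -74/27 ≈ -2.7407)
G³ = (-74/27)³ = -405224/19683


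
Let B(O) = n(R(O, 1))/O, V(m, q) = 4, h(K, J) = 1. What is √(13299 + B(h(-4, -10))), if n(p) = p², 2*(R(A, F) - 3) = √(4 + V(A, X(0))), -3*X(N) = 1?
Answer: √(13310 + 6*√2) ≈ 115.41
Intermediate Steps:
X(N) = -⅓ (X(N) = -⅓*1 = -⅓)
R(A, F) = 3 + √2 (R(A, F) = 3 + √(4 + 4)/2 = 3 + √8/2 = 3 + (2*√2)/2 = 3 + √2)
B(O) = (3 + √2)²/O
√(13299 + B(h(-4, -10))) = √(13299 + (3 + √2)²/1) = √(13299 + 1*(3 + √2)²) = √(13299 + (3 + √2)²)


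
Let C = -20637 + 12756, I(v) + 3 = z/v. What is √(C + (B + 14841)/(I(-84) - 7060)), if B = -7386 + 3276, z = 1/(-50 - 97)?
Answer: I*√59956557386878530573/87213923 ≈ 88.784*I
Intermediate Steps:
z = -1/147 (z = 1/(-147) = -1/147 ≈ -0.0068027)
I(v) = -3 - 1/(147*v)
B = -4110
C = -7881
√(C + (B + 14841)/(I(-84) - 7060)) = √(-7881 + (-4110 + 14841)/((-3 - 1/147/(-84)) - 7060)) = √(-7881 + 10731/((-3 - 1/147*(-1/84)) - 7060)) = √(-7881 + 10731/((-3 + 1/12348) - 7060)) = √(-7881 + 10731/(-37043/12348 - 7060)) = √(-7881 + 10731/(-87213923/12348)) = √(-7881 + 10731*(-12348/87213923)) = √(-7881 - 132506388/87213923) = √(-687465433551/87213923) = I*√59956557386878530573/87213923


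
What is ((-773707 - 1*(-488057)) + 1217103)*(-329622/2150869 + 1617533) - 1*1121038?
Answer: 3240616891516042393/2150869 ≈ 1.5067e+12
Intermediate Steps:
((-773707 - 1*(-488057)) + 1217103)*(-329622/2150869 + 1617533) - 1*1121038 = ((-773707 + 488057) + 1217103)*(-329622*1/2150869 + 1617533) - 1121038 = (-285650 + 1217103)*(-329622/2150869 + 1617533) - 1121038 = 931453*(3479101256555/2150869) - 1121038 = 3240619302721924415/2150869 - 1121038 = 3240616891516042393/2150869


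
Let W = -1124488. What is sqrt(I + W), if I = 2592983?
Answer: sqrt(1468495) ≈ 1211.8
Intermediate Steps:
sqrt(I + W) = sqrt(2592983 - 1124488) = sqrt(1468495)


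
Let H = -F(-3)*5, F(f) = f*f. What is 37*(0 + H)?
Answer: -1665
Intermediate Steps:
F(f) = f²
H = -45 (H = -1*(-3)²*5 = -1*9*5 = -9*5 = -45)
37*(0 + H) = 37*(0 - 45) = 37*(-45) = -1665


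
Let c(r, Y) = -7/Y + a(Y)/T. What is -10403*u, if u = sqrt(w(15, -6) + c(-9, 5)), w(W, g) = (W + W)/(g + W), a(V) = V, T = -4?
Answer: -10403*sqrt(615)/30 ≈ -8599.5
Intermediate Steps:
c(r, Y) = -7/Y - Y/4 (c(r, Y) = -7/Y + Y/(-4) = -7/Y + Y*(-1/4) = -7/Y - Y/4)
w(W, g) = 2*W/(W + g) (w(W, g) = (2*W)/(W + g) = 2*W/(W + g))
u = sqrt(615)/30 (u = sqrt(2*15/(15 - 6) + (-7/5 - 1/4*5)) = sqrt(2*15/9 + (-7*1/5 - 5/4)) = sqrt(2*15*(1/9) + (-7/5 - 5/4)) = sqrt(10/3 - 53/20) = sqrt(41/60) = sqrt(615)/30 ≈ 0.82664)
-10403*u = -10403*sqrt(615)/30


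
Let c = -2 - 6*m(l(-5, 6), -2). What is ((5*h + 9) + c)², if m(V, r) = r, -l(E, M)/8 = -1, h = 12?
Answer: 6241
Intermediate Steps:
l(E, M) = 8 (l(E, M) = -8*(-1) = 8)
c = 10 (c = -2 - 6*(-2) = -2 + 12 = 10)
((5*h + 9) + c)² = ((5*12 + 9) + 10)² = ((60 + 9) + 10)² = (69 + 10)² = 79² = 6241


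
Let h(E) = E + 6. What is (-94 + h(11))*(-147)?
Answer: 11319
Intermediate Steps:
h(E) = 6 + E
(-94 + h(11))*(-147) = (-94 + (6 + 11))*(-147) = (-94 + 17)*(-147) = -77*(-147) = 11319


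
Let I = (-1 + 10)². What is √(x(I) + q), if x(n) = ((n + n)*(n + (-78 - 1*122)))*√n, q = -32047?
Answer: I*√205549 ≈ 453.38*I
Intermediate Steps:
I = 81 (I = 9² = 81)
x(n) = 2*n^(3/2)*(-200 + n) (x(n) = ((2*n)*(n + (-78 - 122)))*√n = ((2*n)*(n - 200))*√n = ((2*n)*(-200 + n))*√n = (2*n*(-200 + n))*√n = 2*n^(3/2)*(-200 + n))
√(x(I) + q) = √(2*81^(3/2)*(-200 + 81) - 32047) = √(2*729*(-119) - 32047) = √(-173502 - 32047) = √(-205549) = I*√205549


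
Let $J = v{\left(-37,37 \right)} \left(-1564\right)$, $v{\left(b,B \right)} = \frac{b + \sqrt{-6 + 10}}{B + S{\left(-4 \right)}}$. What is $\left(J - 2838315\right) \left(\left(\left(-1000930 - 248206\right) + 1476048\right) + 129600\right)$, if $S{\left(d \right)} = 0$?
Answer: $- \frac{37420538752480}{37} \approx -1.0114 \cdot 10^{12}$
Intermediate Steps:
$v{\left(b,B \right)} = \frac{2 + b}{B}$ ($v{\left(b,B \right)} = \frac{b + \sqrt{-6 + 10}}{B + 0} = \frac{b + \sqrt{4}}{B} = \frac{b + 2}{B} = \frac{2 + b}{B}$)
$J = \frac{54740}{37}$ ($J = \frac{2 - 37}{37} \left(-1564\right) = \frac{1}{37} \left(-35\right) \left(-1564\right) = \left(- \frac{35}{37}\right) \left(-1564\right) = \frac{54740}{37} \approx 1479.5$)
$\left(J - 2838315\right) \left(\left(\left(-1000930 - 248206\right) + 1476048\right) + 129600\right) = \left(\frac{54740}{37} - 2838315\right) \left(\left(\left(-1000930 - 248206\right) + 1476048\right) + 129600\right) = - \frac{104962915 \left(\left(-1249136 + 1476048\right) + 129600\right)}{37} = - \frac{104962915 \left(226912 + 129600\right)}{37} = \left(- \frac{104962915}{37}\right) 356512 = - \frac{37420538752480}{37}$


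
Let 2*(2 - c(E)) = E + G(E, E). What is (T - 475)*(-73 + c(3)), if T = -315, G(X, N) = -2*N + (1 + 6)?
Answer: 57670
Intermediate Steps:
G(X, N) = 7 - 2*N (G(X, N) = -2*N + 7 = 7 - 2*N)
c(E) = -3/2 + E/2 (c(E) = 2 - (E + (7 - 2*E))/2 = 2 - (7 - E)/2 = 2 + (-7/2 + E/2) = -3/2 + E/2)
(T - 475)*(-73 + c(3)) = (-315 - 475)*(-73 + (-3/2 + (1/2)*3)) = -790*(-73 + (-3/2 + 3/2)) = -790*(-73 + 0) = -790*(-73) = 57670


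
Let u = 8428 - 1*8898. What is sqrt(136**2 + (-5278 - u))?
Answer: 2*sqrt(3422) ≈ 117.00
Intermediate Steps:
u = -470 (u = 8428 - 8898 = -470)
sqrt(136**2 + (-5278 - u)) = sqrt(136**2 + (-5278 - 1*(-470))) = sqrt(18496 + (-5278 + 470)) = sqrt(18496 - 4808) = sqrt(13688) = 2*sqrt(3422)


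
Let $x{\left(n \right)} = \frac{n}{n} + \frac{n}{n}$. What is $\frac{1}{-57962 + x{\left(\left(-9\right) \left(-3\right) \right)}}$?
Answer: $- \frac{1}{57960} \approx -1.7253 \cdot 10^{-5}$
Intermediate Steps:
$x{\left(n \right)} = 2$ ($x{\left(n \right)} = 1 + 1 = 2$)
$\frac{1}{-57962 + x{\left(\left(-9\right) \left(-3\right) \right)}} = \frac{1}{-57962 + 2} = \frac{1}{-57960} = - \frac{1}{57960}$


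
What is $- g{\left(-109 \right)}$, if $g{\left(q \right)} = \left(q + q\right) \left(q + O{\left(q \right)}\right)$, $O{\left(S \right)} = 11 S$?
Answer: $-285144$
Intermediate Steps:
$g{\left(q \right)} = 24 q^{2}$ ($g{\left(q \right)} = \left(q + q\right) \left(q + 11 q\right) = 2 q 12 q = 24 q^{2}$)
$- g{\left(-109 \right)} = - 24 \left(-109\right)^{2} = - 24 \cdot 11881 = \left(-1\right) 285144 = -285144$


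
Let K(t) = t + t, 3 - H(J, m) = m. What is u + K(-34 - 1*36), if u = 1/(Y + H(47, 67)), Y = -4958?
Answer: -703081/5022 ≈ -140.00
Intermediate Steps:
H(J, m) = 3 - m
K(t) = 2*t
u = -1/5022 (u = 1/(-4958 + (3 - 1*67)) = 1/(-4958 + (3 - 67)) = 1/(-4958 - 64) = 1/(-5022) = -1/5022 ≈ -0.00019912)
u + K(-34 - 1*36) = -1/5022 + 2*(-34 - 1*36) = -1/5022 + 2*(-34 - 36) = -1/5022 + 2*(-70) = -1/5022 - 140 = -703081/5022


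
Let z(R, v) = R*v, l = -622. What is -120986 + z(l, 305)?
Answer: -310696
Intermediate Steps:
-120986 + z(l, 305) = -120986 - 622*305 = -120986 - 189710 = -310696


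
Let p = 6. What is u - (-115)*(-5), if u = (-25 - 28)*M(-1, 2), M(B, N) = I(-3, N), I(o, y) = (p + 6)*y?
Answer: -1847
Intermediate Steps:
I(o, y) = 12*y (I(o, y) = (6 + 6)*y = 12*y)
M(B, N) = 12*N
u = -1272 (u = (-25 - 28)*(12*2) = -53*24 = -1272)
u - (-115)*(-5) = -1272 - (-115)*(-5) = -1272 - 1*575 = -1272 - 575 = -1847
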